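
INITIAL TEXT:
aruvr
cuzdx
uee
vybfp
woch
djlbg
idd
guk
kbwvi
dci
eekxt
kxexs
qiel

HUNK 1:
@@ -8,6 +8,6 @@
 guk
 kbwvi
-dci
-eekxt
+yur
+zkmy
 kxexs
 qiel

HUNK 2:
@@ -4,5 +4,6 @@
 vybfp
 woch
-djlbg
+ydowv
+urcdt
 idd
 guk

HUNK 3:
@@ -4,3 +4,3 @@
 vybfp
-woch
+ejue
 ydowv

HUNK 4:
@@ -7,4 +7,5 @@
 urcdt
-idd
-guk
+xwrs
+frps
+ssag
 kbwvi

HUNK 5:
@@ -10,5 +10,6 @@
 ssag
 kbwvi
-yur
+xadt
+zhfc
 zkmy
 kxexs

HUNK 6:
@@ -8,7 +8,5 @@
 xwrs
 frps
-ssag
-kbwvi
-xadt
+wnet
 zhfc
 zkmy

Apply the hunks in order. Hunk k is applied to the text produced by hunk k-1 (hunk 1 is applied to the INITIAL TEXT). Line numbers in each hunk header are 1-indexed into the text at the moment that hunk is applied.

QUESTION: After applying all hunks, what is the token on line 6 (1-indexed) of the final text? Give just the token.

Hunk 1: at line 8 remove [dci,eekxt] add [yur,zkmy] -> 13 lines: aruvr cuzdx uee vybfp woch djlbg idd guk kbwvi yur zkmy kxexs qiel
Hunk 2: at line 4 remove [djlbg] add [ydowv,urcdt] -> 14 lines: aruvr cuzdx uee vybfp woch ydowv urcdt idd guk kbwvi yur zkmy kxexs qiel
Hunk 3: at line 4 remove [woch] add [ejue] -> 14 lines: aruvr cuzdx uee vybfp ejue ydowv urcdt idd guk kbwvi yur zkmy kxexs qiel
Hunk 4: at line 7 remove [idd,guk] add [xwrs,frps,ssag] -> 15 lines: aruvr cuzdx uee vybfp ejue ydowv urcdt xwrs frps ssag kbwvi yur zkmy kxexs qiel
Hunk 5: at line 10 remove [yur] add [xadt,zhfc] -> 16 lines: aruvr cuzdx uee vybfp ejue ydowv urcdt xwrs frps ssag kbwvi xadt zhfc zkmy kxexs qiel
Hunk 6: at line 8 remove [ssag,kbwvi,xadt] add [wnet] -> 14 lines: aruvr cuzdx uee vybfp ejue ydowv urcdt xwrs frps wnet zhfc zkmy kxexs qiel
Final line 6: ydowv

Answer: ydowv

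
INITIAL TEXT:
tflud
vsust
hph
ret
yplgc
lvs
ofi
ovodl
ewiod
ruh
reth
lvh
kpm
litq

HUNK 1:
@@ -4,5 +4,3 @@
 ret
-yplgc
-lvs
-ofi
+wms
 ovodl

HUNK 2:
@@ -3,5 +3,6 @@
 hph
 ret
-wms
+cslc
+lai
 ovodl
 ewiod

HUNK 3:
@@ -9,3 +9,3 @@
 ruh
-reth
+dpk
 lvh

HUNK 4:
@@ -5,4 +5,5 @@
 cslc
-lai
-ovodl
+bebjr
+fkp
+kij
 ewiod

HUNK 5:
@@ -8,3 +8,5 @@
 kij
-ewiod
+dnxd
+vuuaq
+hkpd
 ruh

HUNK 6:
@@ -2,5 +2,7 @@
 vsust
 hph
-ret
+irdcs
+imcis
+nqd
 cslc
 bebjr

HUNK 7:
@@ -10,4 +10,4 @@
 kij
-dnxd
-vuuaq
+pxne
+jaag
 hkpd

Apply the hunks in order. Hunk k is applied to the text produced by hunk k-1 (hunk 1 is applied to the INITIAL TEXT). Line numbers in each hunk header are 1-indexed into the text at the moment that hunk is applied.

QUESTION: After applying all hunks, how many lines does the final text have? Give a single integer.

Answer: 18

Derivation:
Hunk 1: at line 4 remove [yplgc,lvs,ofi] add [wms] -> 12 lines: tflud vsust hph ret wms ovodl ewiod ruh reth lvh kpm litq
Hunk 2: at line 3 remove [wms] add [cslc,lai] -> 13 lines: tflud vsust hph ret cslc lai ovodl ewiod ruh reth lvh kpm litq
Hunk 3: at line 9 remove [reth] add [dpk] -> 13 lines: tflud vsust hph ret cslc lai ovodl ewiod ruh dpk lvh kpm litq
Hunk 4: at line 5 remove [lai,ovodl] add [bebjr,fkp,kij] -> 14 lines: tflud vsust hph ret cslc bebjr fkp kij ewiod ruh dpk lvh kpm litq
Hunk 5: at line 8 remove [ewiod] add [dnxd,vuuaq,hkpd] -> 16 lines: tflud vsust hph ret cslc bebjr fkp kij dnxd vuuaq hkpd ruh dpk lvh kpm litq
Hunk 6: at line 2 remove [ret] add [irdcs,imcis,nqd] -> 18 lines: tflud vsust hph irdcs imcis nqd cslc bebjr fkp kij dnxd vuuaq hkpd ruh dpk lvh kpm litq
Hunk 7: at line 10 remove [dnxd,vuuaq] add [pxne,jaag] -> 18 lines: tflud vsust hph irdcs imcis nqd cslc bebjr fkp kij pxne jaag hkpd ruh dpk lvh kpm litq
Final line count: 18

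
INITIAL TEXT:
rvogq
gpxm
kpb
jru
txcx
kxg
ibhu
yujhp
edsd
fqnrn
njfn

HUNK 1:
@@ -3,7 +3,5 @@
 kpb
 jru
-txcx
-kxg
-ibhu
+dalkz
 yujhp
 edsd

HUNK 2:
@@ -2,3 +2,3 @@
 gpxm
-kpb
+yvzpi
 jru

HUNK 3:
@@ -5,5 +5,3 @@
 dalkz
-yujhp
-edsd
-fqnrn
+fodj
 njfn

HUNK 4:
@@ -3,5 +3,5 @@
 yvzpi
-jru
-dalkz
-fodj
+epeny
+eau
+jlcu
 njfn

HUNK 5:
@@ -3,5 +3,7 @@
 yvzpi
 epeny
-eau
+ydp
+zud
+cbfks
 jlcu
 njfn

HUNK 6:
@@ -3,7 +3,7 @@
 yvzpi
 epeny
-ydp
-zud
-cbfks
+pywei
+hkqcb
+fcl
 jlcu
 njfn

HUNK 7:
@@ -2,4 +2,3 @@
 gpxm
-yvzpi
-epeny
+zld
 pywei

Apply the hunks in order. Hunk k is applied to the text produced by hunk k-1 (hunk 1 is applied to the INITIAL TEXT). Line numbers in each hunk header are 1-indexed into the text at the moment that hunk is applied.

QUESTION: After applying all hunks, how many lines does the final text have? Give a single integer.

Hunk 1: at line 3 remove [txcx,kxg,ibhu] add [dalkz] -> 9 lines: rvogq gpxm kpb jru dalkz yujhp edsd fqnrn njfn
Hunk 2: at line 2 remove [kpb] add [yvzpi] -> 9 lines: rvogq gpxm yvzpi jru dalkz yujhp edsd fqnrn njfn
Hunk 3: at line 5 remove [yujhp,edsd,fqnrn] add [fodj] -> 7 lines: rvogq gpxm yvzpi jru dalkz fodj njfn
Hunk 4: at line 3 remove [jru,dalkz,fodj] add [epeny,eau,jlcu] -> 7 lines: rvogq gpxm yvzpi epeny eau jlcu njfn
Hunk 5: at line 3 remove [eau] add [ydp,zud,cbfks] -> 9 lines: rvogq gpxm yvzpi epeny ydp zud cbfks jlcu njfn
Hunk 6: at line 3 remove [ydp,zud,cbfks] add [pywei,hkqcb,fcl] -> 9 lines: rvogq gpxm yvzpi epeny pywei hkqcb fcl jlcu njfn
Hunk 7: at line 2 remove [yvzpi,epeny] add [zld] -> 8 lines: rvogq gpxm zld pywei hkqcb fcl jlcu njfn
Final line count: 8

Answer: 8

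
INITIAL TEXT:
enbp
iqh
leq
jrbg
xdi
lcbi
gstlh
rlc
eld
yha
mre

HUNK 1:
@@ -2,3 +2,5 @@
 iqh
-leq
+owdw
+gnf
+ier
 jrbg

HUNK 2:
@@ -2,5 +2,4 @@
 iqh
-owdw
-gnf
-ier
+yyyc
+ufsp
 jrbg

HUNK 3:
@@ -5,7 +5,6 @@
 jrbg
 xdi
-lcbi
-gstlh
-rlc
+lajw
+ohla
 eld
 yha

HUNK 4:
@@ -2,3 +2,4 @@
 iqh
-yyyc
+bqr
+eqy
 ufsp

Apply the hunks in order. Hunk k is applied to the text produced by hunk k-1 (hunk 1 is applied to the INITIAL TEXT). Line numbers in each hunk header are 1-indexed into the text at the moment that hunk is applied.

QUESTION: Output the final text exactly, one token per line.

Answer: enbp
iqh
bqr
eqy
ufsp
jrbg
xdi
lajw
ohla
eld
yha
mre

Derivation:
Hunk 1: at line 2 remove [leq] add [owdw,gnf,ier] -> 13 lines: enbp iqh owdw gnf ier jrbg xdi lcbi gstlh rlc eld yha mre
Hunk 2: at line 2 remove [owdw,gnf,ier] add [yyyc,ufsp] -> 12 lines: enbp iqh yyyc ufsp jrbg xdi lcbi gstlh rlc eld yha mre
Hunk 3: at line 5 remove [lcbi,gstlh,rlc] add [lajw,ohla] -> 11 lines: enbp iqh yyyc ufsp jrbg xdi lajw ohla eld yha mre
Hunk 4: at line 2 remove [yyyc] add [bqr,eqy] -> 12 lines: enbp iqh bqr eqy ufsp jrbg xdi lajw ohla eld yha mre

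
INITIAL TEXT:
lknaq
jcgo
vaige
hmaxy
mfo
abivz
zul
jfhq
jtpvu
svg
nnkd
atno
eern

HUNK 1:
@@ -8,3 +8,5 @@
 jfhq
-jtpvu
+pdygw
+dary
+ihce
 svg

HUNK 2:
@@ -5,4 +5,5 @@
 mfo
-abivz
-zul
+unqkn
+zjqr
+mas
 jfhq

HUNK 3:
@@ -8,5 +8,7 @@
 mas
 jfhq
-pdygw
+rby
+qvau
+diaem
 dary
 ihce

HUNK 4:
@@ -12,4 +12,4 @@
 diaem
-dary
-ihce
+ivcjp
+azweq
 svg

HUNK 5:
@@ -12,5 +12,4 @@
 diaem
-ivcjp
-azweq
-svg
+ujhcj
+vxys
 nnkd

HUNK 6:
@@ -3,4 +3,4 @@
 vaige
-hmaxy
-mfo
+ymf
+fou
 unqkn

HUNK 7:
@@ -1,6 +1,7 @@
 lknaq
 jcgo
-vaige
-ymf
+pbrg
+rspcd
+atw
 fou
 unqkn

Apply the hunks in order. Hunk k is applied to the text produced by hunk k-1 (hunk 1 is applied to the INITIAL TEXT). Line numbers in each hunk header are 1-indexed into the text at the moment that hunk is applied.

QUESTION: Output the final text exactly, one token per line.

Hunk 1: at line 8 remove [jtpvu] add [pdygw,dary,ihce] -> 15 lines: lknaq jcgo vaige hmaxy mfo abivz zul jfhq pdygw dary ihce svg nnkd atno eern
Hunk 2: at line 5 remove [abivz,zul] add [unqkn,zjqr,mas] -> 16 lines: lknaq jcgo vaige hmaxy mfo unqkn zjqr mas jfhq pdygw dary ihce svg nnkd atno eern
Hunk 3: at line 8 remove [pdygw] add [rby,qvau,diaem] -> 18 lines: lknaq jcgo vaige hmaxy mfo unqkn zjqr mas jfhq rby qvau diaem dary ihce svg nnkd atno eern
Hunk 4: at line 12 remove [dary,ihce] add [ivcjp,azweq] -> 18 lines: lknaq jcgo vaige hmaxy mfo unqkn zjqr mas jfhq rby qvau diaem ivcjp azweq svg nnkd atno eern
Hunk 5: at line 12 remove [ivcjp,azweq,svg] add [ujhcj,vxys] -> 17 lines: lknaq jcgo vaige hmaxy mfo unqkn zjqr mas jfhq rby qvau diaem ujhcj vxys nnkd atno eern
Hunk 6: at line 3 remove [hmaxy,mfo] add [ymf,fou] -> 17 lines: lknaq jcgo vaige ymf fou unqkn zjqr mas jfhq rby qvau diaem ujhcj vxys nnkd atno eern
Hunk 7: at line 1 remove [vaige,ymf] add [pbrg,rspcd,atw] -> 18 lines: lknaq jcgo pbrg rspcd atw fou unqkn zjqr mas jfhq rby qvau diaem ujhcj vxys nnkd atno eern

Answer: lknaq
jcgo
pbrg
rspcd
atw
fou
unqkn
zjqr
mas
jfhq
rby
qvau
diaem
ujhcj
vxys
nnkd
atno
eern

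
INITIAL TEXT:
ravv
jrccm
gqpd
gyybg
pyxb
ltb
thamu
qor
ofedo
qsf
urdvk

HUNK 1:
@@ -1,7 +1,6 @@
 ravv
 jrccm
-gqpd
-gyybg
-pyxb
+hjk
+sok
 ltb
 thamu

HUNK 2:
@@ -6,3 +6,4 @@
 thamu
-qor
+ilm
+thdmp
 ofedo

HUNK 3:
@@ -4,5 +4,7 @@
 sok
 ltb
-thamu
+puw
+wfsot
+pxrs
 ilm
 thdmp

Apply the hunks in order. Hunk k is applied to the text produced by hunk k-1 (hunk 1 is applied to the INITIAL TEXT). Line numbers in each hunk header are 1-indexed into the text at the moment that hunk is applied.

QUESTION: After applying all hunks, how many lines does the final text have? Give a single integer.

Answer: 13

Derivation:
Hunk 1: at line 1 remove [gqpd,gyybg,pyxb] add [hjk,sok] -> 10 lines: ravv jrccm hjk sok ltb thamu qor ofedo qsf urdvk
Hunk 2: at line 6 remove [qor] add [ilm,thdmp] -> 11 lines: ravv jrccm hjk sok ltb thamu ilm thdmp ofedo qsf urdvk
Hunk 3: at line 4 remove [thamu] add [puw,wfsot,pxrs] -> 13 lines: ravv jrccm hjk sok ltb puw wfsot pxrs ilm thdmp ofedo qsf urdvk
Final line count: 13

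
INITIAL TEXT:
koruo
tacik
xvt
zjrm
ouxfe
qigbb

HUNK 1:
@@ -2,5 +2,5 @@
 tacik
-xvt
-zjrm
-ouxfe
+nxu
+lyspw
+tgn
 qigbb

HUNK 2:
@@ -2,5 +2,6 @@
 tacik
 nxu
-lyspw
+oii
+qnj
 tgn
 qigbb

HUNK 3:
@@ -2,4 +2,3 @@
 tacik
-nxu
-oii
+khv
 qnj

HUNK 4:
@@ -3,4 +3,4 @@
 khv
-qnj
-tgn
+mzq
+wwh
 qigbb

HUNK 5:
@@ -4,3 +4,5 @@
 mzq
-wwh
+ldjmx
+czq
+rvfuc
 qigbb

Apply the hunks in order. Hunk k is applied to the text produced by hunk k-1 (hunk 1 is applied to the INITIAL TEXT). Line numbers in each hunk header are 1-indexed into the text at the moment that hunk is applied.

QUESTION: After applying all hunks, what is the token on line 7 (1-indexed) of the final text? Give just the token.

Hunk 1: at line 2 remove [xvt,zjrm,ouxfe] add [nxu,lyspw,tgn] -> 6 lines: koruo tacik nxu lyspw tgn qigbb
Hunk 2: at line 2 remove [lyspw] add [oii,qnj] -> 7 lines: koruo tacik nxu oii qnj tgn qigbb
Hunk 3: at line 2 remove [nxu,oii] add [khv] -> 6 lines: koruo tacik khv qnj tgn qigbb
Hunk 4: at line 3 remove [qnj,tgn] add [mzq,wwh] -> 6 lines: koruo tacik khv mzq wwh qigbb
Hunk 5: at line 4 remove [wwh] add [ldjmx,czq,rvfuc] -> 8 lines: koruo tacik khv mzq ldjmx czq rvfuc qigbb
Final line 7: rvfuc

Answer: rvfuc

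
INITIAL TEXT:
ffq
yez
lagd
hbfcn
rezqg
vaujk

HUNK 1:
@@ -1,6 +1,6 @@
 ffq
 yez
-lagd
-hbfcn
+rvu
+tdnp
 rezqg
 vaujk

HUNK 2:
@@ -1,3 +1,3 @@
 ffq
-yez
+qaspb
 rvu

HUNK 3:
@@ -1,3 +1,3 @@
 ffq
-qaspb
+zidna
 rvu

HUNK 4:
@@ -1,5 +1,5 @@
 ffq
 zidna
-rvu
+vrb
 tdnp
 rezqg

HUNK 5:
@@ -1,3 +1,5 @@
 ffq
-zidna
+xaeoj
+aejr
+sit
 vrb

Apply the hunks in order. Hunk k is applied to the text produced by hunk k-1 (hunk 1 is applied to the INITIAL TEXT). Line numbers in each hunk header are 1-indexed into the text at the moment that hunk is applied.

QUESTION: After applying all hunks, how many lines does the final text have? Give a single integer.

Hunk 1: at line 1 remove [lagd,hbfcn] add [rvu,tdnp] -> 6 lines: ffq yez rvu tdnp rezqg vaujk
Hunk 2: at line 1 remove [yez] add [qaspb] -> 6 lines: ffq qaspb rvu tdnp rezqg vaujk
Hunk 3: at line 1 remove [qaspb] add [zidna] -> 6 lines: ffq zidna rvu tdnp rezqg vaujk
Hunk 4: at line 1 remove [rvu] add [vrb] -> 6 lines: ffq zidna vrb tdnp rezqg vaujk
Hunk 5: at line 1 remove [zidna] add [xaeoj,aejr,sit] -> 8 lines: ffq xaeoj aejr sit vrb tdnp rezqg vaujk
Final line count: 8

Answer: 8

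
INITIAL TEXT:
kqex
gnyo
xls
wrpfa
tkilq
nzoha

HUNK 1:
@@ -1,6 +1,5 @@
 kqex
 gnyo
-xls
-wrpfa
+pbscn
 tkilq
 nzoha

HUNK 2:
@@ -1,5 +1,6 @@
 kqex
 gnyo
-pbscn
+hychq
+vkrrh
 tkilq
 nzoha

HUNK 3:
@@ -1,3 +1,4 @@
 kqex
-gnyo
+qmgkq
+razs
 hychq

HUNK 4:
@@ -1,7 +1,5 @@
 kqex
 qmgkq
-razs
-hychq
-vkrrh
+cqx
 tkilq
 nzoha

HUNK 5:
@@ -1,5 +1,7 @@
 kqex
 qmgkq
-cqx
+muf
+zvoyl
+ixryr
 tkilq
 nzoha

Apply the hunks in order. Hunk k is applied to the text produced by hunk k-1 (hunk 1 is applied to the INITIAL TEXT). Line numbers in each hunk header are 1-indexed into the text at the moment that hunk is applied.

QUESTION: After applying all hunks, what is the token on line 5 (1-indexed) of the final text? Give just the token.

Answer: ixryr

Derivation:
Hunk 1: at line 1 remove [xls,wrpfa] add [pbscn] -> 5 lines: kqex gnyo pbscn tkilq nzoha
Hunk 2: at line 1 remove [pbscn] add [hychq,vkrrh] -> 6 lines: kqex gnyo hychq vkrrh tkilq nzoha
Hunk 3: at line 1 remove [gnyo] add [qmgkq,razs] -> 7 lines: kqex qmgkq razs hychq vkrrh tkilq nzoha
Hunk 4: at line 1 remove [razs,hychq,vkrrh] add [cqx] -> 5 lines: kqex qmgkq cqx tkilq nzoha
Hunk 5: at line 1 remove [cqx] add [muf,zvoyl,ixryr] -> 7 lines: kqex qmgkq muf zvoyl ixryr tkilq nzoha
Final line 5: ixryr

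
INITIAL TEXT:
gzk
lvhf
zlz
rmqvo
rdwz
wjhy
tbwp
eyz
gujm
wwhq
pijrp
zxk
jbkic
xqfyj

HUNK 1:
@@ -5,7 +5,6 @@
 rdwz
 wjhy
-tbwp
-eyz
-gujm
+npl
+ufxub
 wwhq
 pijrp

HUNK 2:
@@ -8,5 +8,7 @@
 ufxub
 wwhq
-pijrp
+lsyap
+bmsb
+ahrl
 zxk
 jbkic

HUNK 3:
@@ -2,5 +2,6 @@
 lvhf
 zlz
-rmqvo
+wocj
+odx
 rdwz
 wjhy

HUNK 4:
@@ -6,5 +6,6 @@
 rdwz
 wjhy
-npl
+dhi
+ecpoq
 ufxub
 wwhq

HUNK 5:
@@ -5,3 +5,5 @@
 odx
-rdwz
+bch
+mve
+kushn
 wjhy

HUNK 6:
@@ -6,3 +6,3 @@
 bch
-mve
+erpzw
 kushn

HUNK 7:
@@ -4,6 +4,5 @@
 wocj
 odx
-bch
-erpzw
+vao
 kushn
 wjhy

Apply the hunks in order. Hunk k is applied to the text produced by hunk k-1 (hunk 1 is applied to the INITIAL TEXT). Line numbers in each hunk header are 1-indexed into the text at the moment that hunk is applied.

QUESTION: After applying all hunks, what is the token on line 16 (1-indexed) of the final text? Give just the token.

Hunk 1: at line 5 remove [tbwp,eyz,gujm] add [npl,ufxub] -> 13 lines: gzk lvhf zlz rmqvo rdwz wjhy npl ufxub wwhq pijrp zxk jbkic xqfyj
Hunk 2: at line 8 remove [pijrp] add [lsyap,bmsb,ahrl] -> 15 lines: gzk lvhf zlz rmqvo rdwz wjhy npl ufxub wwhq lsyap bmsb ahrl zxk jbkic xqfyj
Hunk 3: at line 2 remove [rmqvo] add [wocj,odx] -> 16 lines: gzk lvhf zlz wocj odx rdwz wjhy npl ufxub wwhq lsyap bmsb ahrl zxk jbkic xqfyj
Hunk 4: at line 6 remove [npl] add [dhi,ecpoq] -> 17 lines: gzk lvhf zlz wocj odx rdwz wjhy dhi ecpoq ufxub wwhq lsyap bmsb ahrl zxk jbkic xqfyj
Hunk 5: at line 5 remove [rdwz] add [bch,mve,kushn] -> 19 lines: gzk lvhf zlz wocj odx bch mve kushn wjhy dhi ecpoq ufxub wwhq lsyap bmsb ahrl zxk jbkic xqfyj
Hunk 6: at line 6 remove [mve] add [erpzw] -> 19 lines: gzk lvhf zlz wocj odx bch erpzw kushn wjhy dhi ecpoq ufxub wwhq lsyap bmsb ahrl zxk jbkic xqfyj
Hunk 7: at line 4 remove [bch,erpzw] add [vao] -> 18 lines: gzk lvhf zlz wocj odx vao kushn wjhy dhi ecpoq ufxub wwhq lsyap bmsb ahrl zxk jbkic xqfyj
Final line 16: zxk

Answer: zxk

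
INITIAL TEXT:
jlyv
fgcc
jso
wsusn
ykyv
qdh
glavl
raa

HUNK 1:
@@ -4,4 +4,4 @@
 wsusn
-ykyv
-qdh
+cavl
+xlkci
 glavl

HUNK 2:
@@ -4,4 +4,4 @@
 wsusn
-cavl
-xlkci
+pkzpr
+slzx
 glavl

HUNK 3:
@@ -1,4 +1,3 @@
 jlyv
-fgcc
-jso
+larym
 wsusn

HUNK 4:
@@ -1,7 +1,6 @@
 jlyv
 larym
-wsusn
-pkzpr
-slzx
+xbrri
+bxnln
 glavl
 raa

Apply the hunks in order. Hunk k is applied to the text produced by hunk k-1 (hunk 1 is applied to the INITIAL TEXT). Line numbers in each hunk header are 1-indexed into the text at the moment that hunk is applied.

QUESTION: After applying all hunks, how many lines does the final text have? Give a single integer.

Answer: 6

Derivation:
Hunk 1: at line 4 remove [ykyv,qdh] add [cavl,xlkci] -> 8 lines: jlyv fgcc jso wsusn cavl xlkci glavl raa
Hunk 2: at line 4 remove [cavl,xlkci] add [pkzpr,slzx] -> 8 lines: jlyv fgcc jso wsusn pkzpr slzx glavl raa
Hunk 3: at line 1 remove [fgcc,jso] add [larym] -> 7 lines: jlyv larym wsusn pkzpr slzx glavl raa
Hunk 4: at line 1 remove [wsusn,pkzpr,slzx] add [xbrri,bxnln] -> 6 lines: jlyv larym xbrri bxnln glavl raa
Final line count: 6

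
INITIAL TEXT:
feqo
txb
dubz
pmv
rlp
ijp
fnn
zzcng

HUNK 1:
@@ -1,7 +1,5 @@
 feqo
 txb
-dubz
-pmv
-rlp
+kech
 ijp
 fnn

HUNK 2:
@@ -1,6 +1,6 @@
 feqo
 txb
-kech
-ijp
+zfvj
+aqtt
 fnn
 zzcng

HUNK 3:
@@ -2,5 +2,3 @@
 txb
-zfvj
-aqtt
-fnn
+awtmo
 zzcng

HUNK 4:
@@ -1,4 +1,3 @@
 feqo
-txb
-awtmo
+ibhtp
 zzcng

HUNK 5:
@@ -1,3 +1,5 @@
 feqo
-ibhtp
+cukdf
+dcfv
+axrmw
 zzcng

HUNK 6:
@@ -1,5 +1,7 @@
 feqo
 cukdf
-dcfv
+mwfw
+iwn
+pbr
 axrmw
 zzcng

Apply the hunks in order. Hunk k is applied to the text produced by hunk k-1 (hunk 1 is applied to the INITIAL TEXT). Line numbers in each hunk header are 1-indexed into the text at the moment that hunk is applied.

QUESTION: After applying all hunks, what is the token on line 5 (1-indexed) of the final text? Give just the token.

Hunk 1: at line 1 remove [dubz,pmv,rlp] add [kech] -> 6 lines: feqo txb kech ijp fnn zzcng
Hunk 2: at line 1 remove [kech,ijp] add [zfvj,aqtt] -> 6 lines: feqo txb zfvj aqtt fnn zzcng
Hunk 3: at line 2 remove [zfvj,aqtt,fnn] add [awtmo] -> 4 lines: feqo txb awtmo zzcng
Hunk 4: at line 1 remove [txb,awtmo] add [ibhtp] -> 3 lines: feqo ibhtp zzcng
Hunk 5: at line 1 remove [ibhtp] add [cukdf,dcfv,axrmw] -> 5 lines: feqo cukdf dcfv axrmw zzcng
Hunk 6: at line 1 remove [dcfv] add [mwfw,iwn,pbr] -> 7 lines: feqo cukdf mwfw iwn pbr axrmw zzcng
Final line 5: pbr

Answer: pbr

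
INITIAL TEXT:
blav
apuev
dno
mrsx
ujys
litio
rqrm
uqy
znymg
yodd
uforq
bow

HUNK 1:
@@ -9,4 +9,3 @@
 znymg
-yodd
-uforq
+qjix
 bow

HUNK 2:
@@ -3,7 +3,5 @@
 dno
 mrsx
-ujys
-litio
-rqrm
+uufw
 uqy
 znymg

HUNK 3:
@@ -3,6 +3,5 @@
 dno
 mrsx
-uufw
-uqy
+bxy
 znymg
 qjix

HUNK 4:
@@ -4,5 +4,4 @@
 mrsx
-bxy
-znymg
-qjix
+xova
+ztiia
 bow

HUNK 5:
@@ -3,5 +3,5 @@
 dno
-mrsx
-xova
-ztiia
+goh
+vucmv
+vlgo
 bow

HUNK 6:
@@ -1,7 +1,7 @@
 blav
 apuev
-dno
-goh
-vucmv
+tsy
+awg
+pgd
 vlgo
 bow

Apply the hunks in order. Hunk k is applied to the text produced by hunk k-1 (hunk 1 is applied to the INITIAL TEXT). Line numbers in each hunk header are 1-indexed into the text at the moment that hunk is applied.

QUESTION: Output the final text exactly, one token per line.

Hunk 1: at line 9 remove [yodd,uforq] add [qjix] -> 11 lines: blav apuev dno mrsx ujys litio rqrm uqy znymg qjix bow
Hunk 2: at line 3 remove [ujys,litio,rqrm] add [uufw] -> 9 lines: blav apuev dno mrsx uufw uqy znymg qjix bow
Hunk 3: at line 3 remove [uufw,uqy] add [bxy] -> 8 lines: blav apuev dno mrsx bxy znymg qjix bow
Hunk 4: at line 4 remove [bxy,znymg,qjix] add [xova,ztiia] -> 7 lines: blav apuev dno mrsx xova ztiia bow
Hunk 5: at line 3 remove [mrsx,xova,ztiia] add [goh,vucmv,vlgo] -> 7 lines: blav apuev dno goh vucmv vlgo bow
Hunk 6: at line 1 remove [dno,goh,vucmv] add [tsy,awg,pgd] -> 7 lines: blav apuev tsy awg pgd vlgo bow

Answer: blav
apuev
tsy
awg
pgd
vlgo
bow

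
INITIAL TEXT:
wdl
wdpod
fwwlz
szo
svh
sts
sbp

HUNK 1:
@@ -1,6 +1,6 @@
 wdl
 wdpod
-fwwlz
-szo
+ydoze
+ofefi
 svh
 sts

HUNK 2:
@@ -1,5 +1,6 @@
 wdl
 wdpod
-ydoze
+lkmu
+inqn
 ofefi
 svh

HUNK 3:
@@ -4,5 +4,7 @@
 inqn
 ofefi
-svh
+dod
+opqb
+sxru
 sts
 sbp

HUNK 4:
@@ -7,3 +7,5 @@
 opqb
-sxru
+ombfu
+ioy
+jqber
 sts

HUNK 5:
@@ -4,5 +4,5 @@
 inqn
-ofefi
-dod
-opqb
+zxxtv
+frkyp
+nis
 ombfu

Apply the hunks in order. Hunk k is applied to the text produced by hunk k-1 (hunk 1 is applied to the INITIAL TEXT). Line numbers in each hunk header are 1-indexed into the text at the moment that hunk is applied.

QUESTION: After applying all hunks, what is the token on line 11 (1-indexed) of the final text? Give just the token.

Hunk 1: at line 1 remove [fwwlz,szo] add [ydoze,ofefi] -> 7 lines: wdl wdpod ydoze ofefi svh sts sbp
Hunk 2: at line 1 remove [ydoze] add [lkmu,inqn] -> 8 lines: wdl wdpod lkmu inqn ofefi svh sts sbp
Hunk 3: at line 4 remove [svh] add [dod,opqb,sxru] -> 10 lines: wdl wdpod lkmu inqn ofefi dod opqb sxru sts sbp
Hunk 4: at line 7 remove [sxru] add [ombfu,ioy,jqber] -> 12 lines: wdl wdpod lkmu inqn ofefi dod opqb ombfu ioy jqber sts sbp
Hunk 5: at line 4 remove [ofefi,dod,opqb] add [zxxtv,frkyp,nis] -> 12 lines: wdl wdpod lkmu inqn zxxtv frkyp nis ombfu ioy jqber sts sbp
Final line 11: sts

Answer: sts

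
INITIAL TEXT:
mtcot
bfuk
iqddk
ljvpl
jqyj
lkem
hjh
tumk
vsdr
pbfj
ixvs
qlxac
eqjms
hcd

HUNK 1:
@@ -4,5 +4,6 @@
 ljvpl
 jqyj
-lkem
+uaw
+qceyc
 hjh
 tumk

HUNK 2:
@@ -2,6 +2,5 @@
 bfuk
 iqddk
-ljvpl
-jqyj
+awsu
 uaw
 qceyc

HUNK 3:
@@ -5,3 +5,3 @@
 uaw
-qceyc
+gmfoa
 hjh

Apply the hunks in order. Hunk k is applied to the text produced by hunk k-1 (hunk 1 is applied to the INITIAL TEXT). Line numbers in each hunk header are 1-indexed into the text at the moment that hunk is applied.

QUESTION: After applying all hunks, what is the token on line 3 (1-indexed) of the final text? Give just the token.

Answer: iqddk

Derivation:
Hunk 1: at line 4 remove [lkem] add [uaw,qceyc] -> 15 lines: mtcot bfuk iqddk ljvpl jqyj uaw qceyc hjh tumk vsdr pbfj ixvs qlxac eqjms hcd
Hunk 2: at line 2 remove [ljvpl,jqyj] add [awsu] -> 14 lines: mtcot bfuk iqddk awsu uaw qceyc hjh tumk vsdr pbfj ixvs qlxac eqjms hcd
Hunk 3: at line 5 remove [qceyc] add [gmfoa] -> 14 lines: mtcot bfuk iqddk awsu uaw gmfoa hjh tumk vsdr pbfj ixvs qlxac eqjms hcd
Final line 3: iqddk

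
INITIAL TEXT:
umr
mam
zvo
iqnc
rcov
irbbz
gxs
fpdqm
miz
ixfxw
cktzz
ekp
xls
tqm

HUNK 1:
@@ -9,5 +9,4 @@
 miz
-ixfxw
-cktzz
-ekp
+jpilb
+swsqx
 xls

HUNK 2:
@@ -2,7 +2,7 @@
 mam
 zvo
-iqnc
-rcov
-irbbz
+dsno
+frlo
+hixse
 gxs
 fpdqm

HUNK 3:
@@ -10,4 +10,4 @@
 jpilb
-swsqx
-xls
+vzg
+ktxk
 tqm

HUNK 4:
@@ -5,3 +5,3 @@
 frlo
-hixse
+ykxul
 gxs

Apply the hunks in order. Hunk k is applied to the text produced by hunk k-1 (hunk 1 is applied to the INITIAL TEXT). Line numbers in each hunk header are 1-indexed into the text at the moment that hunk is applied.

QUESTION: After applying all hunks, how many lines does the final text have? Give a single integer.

Hunk 1: at line 9 remove [ixfxw,cktzz,ekp] add [jpilb,swsqx] -> 13 lines: umr mam zvo iqnc rcov irbbz gxs fpdqm miz jpilb swsqx xls tqm
Hunk 2: at line 2 remove [iqnc,rcov,irbbz] add [dsno,frlo,hixse] -> 13 lines: umr mam zvo dsno frlo hixse gxs fpdqm miz jpilb swsqx xls tqm
Hunk 3: at line 10 remove [swsqx,xls] add [vzg,ktxk] -> 13 lines: umr mam zvo dsno frlo hixse gxs fpdqm miz jpilb vzg ktxk tqm
Hunk 4: at line 5 remove [hixse] add [ykxul] -> 13 lines: umr mam zvo dsno frlo ykxul gxs fpdqm miz jpilb vzg ktxk tqm
Final line count: 13

Answer: 13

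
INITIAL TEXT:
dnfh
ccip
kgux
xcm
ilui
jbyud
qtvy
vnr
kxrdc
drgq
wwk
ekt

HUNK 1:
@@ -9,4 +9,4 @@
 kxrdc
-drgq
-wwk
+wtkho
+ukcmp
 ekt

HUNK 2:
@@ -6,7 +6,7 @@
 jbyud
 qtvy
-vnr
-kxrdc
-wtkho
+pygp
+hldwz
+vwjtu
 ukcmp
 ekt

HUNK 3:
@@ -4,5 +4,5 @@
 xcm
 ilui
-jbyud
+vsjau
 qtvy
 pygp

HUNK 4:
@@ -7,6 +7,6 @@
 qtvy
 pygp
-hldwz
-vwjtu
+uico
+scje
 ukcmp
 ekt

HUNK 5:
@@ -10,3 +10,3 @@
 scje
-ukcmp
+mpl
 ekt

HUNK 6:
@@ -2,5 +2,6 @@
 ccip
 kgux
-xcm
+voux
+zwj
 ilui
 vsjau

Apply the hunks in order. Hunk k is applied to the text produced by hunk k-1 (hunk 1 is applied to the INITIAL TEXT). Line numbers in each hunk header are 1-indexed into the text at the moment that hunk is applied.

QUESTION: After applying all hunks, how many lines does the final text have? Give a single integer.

Hunk 1: at line 9 remove [drgq,wwk] add [wtkho,ukcmp] -> 12 lines: dnfh ccip kgux xcm ilui jbyud qtvy vnr kxrdc wtkho ukcmp ekt
Hunk 2: at line 6 remove [vnr,kxrdc,wtkho] add [pygp,hldwz,vwjtu] -> 12 lines: dnfh ccip kgux xcm ilui jbyud qtvy pygp hldwz vwjtu ukcmp ekt
Hunk 3: at line 4 remove [jbyud] add [vsjau] -> 12 lines: dnfh ccip kgux xcm ilui vsjau qtvy pygp hldwz vwjtu ukcmp ekt
Hunk 4: at line 7 remove [hldwz,vwjtu] add [uico,scje] -> 12 lines: dnfh ccip kgux xcm ilui vsjau qtvy pygp uico scje ukcmp ekt
Hunk 5: at line 10 remove [ukcmp] add [mpl] -> 12 lines: dnfh ccip kgux xcm ilui vsjau qtvy pygp uico scje mpl ekt
Hunk 6: at line 2 remove [xcm] add [voux,zwj] -> 13 lines: dnfh ccip kgux voux zwj ilui vsjau qtvy pygp uico scje mpl ekt
Final line count: 13

Answer: 13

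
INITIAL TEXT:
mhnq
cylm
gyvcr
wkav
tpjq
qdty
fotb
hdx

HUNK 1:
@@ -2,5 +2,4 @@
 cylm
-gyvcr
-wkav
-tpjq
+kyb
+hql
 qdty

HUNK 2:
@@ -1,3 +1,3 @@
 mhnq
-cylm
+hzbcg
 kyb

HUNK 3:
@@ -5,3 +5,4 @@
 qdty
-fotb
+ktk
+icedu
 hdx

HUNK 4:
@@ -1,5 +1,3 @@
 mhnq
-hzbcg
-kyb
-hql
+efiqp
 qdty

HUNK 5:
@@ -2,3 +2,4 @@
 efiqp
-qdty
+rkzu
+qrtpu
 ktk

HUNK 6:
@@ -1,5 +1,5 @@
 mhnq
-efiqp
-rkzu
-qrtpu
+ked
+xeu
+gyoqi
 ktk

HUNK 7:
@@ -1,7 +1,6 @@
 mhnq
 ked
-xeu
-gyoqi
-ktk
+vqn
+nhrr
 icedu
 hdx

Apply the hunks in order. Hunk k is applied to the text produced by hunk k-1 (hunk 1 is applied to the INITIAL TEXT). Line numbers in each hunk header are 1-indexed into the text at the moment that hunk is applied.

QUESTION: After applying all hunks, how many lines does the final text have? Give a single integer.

Answer: 6

Derivation:
Hunk 1: at line 2 remove [gyvcr,wkav,tpjq] add [kyb,hql] -> 7 lines: mhnq cylm kyb hql qdty fotb hdx
Hunk 2: at line 1 remove [cylm] add [hzbcg] -> 7 lines: mhnq hzbcg kyb hql qdty fotb hdx
Hunk 3: at line 5 remove [fotb] add [ktk,icedu] -> 8 lines: mhnq hzbcg kyb hql qdty ktk icedu hdx
Hunk 4: at line 1 remove [hzbcg,kyb,hql] add [efiqp] -> 6 lines: mhnq efiqp qdty ktk icedu hdx
Hunk 5: at line 2 remove [qdty] add [rkzu,qrtpu] -> 7 lines: mhnq efiqp rkzu qrtpu ktk icedu hdx
Hunk 6: at line 1 remove [efiqp,rkzu,qrtpu] add [ked,xeu,gyoqi] -> 7 lines: mhnq ked xeu gyoqi ktk icedu hdx
Hunk 7: at line 1 remove [xeu,gyoqi,ktk] add [vqn,nhrr] -> 6 lines: mhnq ked vqn nhrr icedu hdx
Final line count: 6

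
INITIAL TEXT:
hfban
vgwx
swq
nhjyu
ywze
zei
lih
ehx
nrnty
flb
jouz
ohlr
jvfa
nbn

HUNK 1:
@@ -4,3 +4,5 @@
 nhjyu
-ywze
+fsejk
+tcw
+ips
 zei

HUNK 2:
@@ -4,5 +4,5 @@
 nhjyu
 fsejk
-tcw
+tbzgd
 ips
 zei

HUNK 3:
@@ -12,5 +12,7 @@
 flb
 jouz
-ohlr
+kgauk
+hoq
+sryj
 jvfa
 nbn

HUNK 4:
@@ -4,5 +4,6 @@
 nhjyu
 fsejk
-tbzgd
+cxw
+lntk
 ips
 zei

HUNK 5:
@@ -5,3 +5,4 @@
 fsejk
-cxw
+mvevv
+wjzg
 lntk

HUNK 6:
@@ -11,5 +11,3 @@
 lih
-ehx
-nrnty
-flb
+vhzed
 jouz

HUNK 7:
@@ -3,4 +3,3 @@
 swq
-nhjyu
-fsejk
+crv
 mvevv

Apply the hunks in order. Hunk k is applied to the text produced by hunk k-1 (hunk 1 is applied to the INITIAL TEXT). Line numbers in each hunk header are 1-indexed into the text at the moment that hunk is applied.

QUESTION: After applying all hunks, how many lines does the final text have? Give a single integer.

Hunk 1: at line 4 remove [ywze] add [fsejk,tcw,ips] -> 16 lines: hfban vgwx swq nhjyu fsejk tcw ips zei lih ehx nrnty flb jouz ohlr jvfa nbn
Hunk 2: at line 4 remove [tcw] add [tbzgd] -> 16 lines: hfban vgwx swq nhjyu fsejk tbzgd ips zei lih ehx nrnty flb jouz ohlr jvfa nbn
Hunk 3: at line 12 remove [ohlr] add [kgauk,hoq,sryj] -> 18 lines: hfban vgwx swq nhjyu fsejk tbzgd ips zei lih ehx nrnty flb jouz kgauk hoq sryj jvfa nbn
Hunk 4: at line 4 remove [tbzgd] add [cxw,lntk] -> 19 lines: hfban vgwx swq nhjyu fsejk cxw lntk ips zei lih ehx nrnty flb jouz kgauk hoq sryj jvfa nbn
Hunk 5: at line 5 remove [cxw] add [mvevv,wjzg] -> 20 lines: hfban vgwx swq nhjyu fsejk mvevv wjzg lntk ips zei lih ehx nrnty flb jouz kgauk hoq sryj jvfa nbn
Hunk 6: at line 11 remove [ehx,nrnty,flb] add [vhzed] -> 18 lines: hfban vgwx swq nhjyu fsejk mvevv wjzg lntk ips zei lih vhzed jouz kgauk hoq sryj jvfa nbn
Hunk 7: at line 3 remove [nhjyu,fsejk] add [crv] -> 17 lines: hfban vgwx swq crv mvevv wjzg lntk ips zei lih vhzed jouz kgauk hoq sryj jvfa nbn
Final line count: 17

Answer: 17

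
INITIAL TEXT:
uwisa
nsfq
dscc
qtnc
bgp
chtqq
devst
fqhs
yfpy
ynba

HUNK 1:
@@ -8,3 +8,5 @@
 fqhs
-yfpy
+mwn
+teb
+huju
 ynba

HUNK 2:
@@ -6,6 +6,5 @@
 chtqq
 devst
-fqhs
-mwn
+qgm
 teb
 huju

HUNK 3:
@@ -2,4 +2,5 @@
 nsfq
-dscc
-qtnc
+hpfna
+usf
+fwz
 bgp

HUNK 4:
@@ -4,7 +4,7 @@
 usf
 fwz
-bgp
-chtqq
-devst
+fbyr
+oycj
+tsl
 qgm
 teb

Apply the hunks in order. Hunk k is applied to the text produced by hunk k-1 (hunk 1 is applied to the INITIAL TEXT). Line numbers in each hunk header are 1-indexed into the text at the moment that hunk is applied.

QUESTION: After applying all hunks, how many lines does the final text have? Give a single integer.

Answer: 12

Derivation:
Hunk 1: at line 8 remove [yfpy] add [mwn,teb,huju] -> 12 lines: uwisa nsfq dscc qtnc bgp chtqq devst fqhs mwn teb huju ynba
Hunk 2: at line 6 remove [fqhs,mwn] add [qgm] -> 11 lines: uwisa nsfq dscc qtnc bgp chtqq devst qgm teb huju ynba
Hunk 3: at line 2 remove [dscc,qtnc] add [hpfna,usf,fwz] -> 12 lines: uwisa nsfq hpfna usf fwz bgp chtqq devst qgm teb huju ynba
Hunk 4: at line 4 remove [bgp,chtqq,devst] add [fbyr,oycj,tsl] -> 12 lines: uwisa nsfq hpfna usf fwz fbyr oycj tsl qgm teb huju ynba
Final line count: 12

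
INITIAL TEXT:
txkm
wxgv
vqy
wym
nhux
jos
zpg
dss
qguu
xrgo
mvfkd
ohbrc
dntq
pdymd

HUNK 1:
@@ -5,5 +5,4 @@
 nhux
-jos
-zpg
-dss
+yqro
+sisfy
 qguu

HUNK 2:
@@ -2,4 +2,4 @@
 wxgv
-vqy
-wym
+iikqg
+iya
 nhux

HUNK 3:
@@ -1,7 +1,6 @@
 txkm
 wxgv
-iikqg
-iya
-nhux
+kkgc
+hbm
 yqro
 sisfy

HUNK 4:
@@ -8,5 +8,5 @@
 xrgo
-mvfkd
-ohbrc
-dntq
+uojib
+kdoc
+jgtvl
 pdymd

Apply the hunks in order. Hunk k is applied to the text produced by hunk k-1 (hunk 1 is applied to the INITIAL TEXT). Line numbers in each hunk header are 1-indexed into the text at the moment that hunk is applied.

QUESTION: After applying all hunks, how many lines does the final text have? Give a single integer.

Answer: 12

Derivation:
Hunk 1: at line 5 remove [jos,zpg,dss] add [yqro,sisfy] -> 13 lines: txkm wxgv vqy wym nhux yqro sisfy qguu xrgo mvfkd ohbrc dntq pdymd
Hunk 2: at line 2 remove [vqy,wym] add [iikqg,iya] -> 13 lines: txkm wxgv iikqg iya nhux yqro sisfy qguu xrgo mvfkd ohbrc dntq pdymd
Hunk 3: at line 1 remove [iikqg,iya,nhux] add [kkgc,hbm] -> 12 lines: txkm wxgv kkgc hbm yqro sisfy qguu xrgo mvfkd ohbrc dntq pdymd
Hunk 4: at line 8 remove [mvfkd,ohbrc,dntq] add [uojib,kdoc,jgtvl] -> 12 lines: txkm wxgv kkgc hbm yqro sisfy qguu xrgo uojib kdoc jgtvl pdymd
Final line count: 12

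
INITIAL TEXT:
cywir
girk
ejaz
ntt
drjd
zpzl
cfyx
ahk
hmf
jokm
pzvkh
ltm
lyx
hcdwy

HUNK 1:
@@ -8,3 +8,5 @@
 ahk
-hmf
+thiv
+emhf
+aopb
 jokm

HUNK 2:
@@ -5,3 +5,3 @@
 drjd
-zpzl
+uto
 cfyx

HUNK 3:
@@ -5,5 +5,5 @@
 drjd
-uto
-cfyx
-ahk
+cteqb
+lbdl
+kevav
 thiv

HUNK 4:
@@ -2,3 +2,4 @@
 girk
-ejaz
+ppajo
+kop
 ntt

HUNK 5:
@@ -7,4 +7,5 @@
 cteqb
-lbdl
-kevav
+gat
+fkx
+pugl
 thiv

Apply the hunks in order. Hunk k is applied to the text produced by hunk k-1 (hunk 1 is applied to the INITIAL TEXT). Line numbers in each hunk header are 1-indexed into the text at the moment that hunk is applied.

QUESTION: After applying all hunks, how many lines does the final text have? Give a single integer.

Answer: 18

Derivation:
Hunk 1: at line 8 remove [hmf] add [thiv,emhf,aopb] -> 16 lines: cywir girk ejaz ntt drjd zpzl cfyx ahk thiv emhf aopb jokm pzvkh ltm lyx hcdwy
Hunk 2: at line 5 remove [zpzl] add [uto] -> 16 lines: cywir girk ejaz ntt drjd uto cfyx ahk thiv emhf aopb jokm pzvkh ltm lyx hcdwy
Hunk 3: at line 5 remove [uto,cfyx,ahk] add [cteqb,lbdl,kevav] -> 16 lines: cywir girk ejaz ntt drjd cteqb lbdl kevav thiv emhf aopb jokm pzvkh ltm lyx hcdwy
Hunk 4: at line 2 remove [ejaz] add [ppajo,kop] -> 17 lines: cywir girk ppajo kop ntt drjd cteqb lbdl kevav thiv emhf aopb jokm pzvkh ltm lyx hcdwy
Hunk 5: at line 7 remove [lbdl,kevav] add [gat,fkx,pugl] -> 18 lines: cywir girk ppajo kop ntt drjd cteqb gat fkx pugl thiv emhf aopb jokm pzvkh ltm lyx hcdwy
Final line count: 18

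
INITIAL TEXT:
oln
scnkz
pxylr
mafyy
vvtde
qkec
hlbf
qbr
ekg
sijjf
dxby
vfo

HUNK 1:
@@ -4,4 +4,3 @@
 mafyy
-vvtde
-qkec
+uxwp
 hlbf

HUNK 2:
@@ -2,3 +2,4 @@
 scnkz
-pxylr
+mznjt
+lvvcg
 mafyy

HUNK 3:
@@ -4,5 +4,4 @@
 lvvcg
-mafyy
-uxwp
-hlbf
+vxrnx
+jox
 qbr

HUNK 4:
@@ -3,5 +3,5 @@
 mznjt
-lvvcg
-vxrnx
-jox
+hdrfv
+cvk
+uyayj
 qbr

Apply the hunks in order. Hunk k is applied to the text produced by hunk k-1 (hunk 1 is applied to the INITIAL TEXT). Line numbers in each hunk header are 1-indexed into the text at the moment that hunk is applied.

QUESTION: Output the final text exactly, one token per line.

Answer: oln
scnkz
mznjt
hdrfv
cvk
uyayj
qbr
ekg
sijjf
dxby
vfo

Derivation:
Hunk 1: at line 4 remove [vvtde,qkec] add [uxwp] -> 11 lines: oln scnkz pxylr mafyy uxwp hlbf qbr ekg sijjf dxby vfo
Hunk 2: at line 2 remove [pxylr] add [mznjt,lvvcg] -> 12 lines: oln scnkz mznjt lvvcg mafyy uxwp hlbf qbr ekg sijjf dxby vfo
Hunk 3: at line 4 remove [mafyy,uxwp,hlbf] add [vxrnx,jox] -> 11 lines: oln scnkz mznjt lvvcg vxrnx jox qbr ekg sijjf dxby vfo
Hunk 4: at line 3 remove [lvvcg,vxrnx,jox] add [hdrfv,cvk,uyayj] -> 11 lines: oln scnkz mznjt hdrfv cvk uyayj qbr ekg sijjf dxby vfo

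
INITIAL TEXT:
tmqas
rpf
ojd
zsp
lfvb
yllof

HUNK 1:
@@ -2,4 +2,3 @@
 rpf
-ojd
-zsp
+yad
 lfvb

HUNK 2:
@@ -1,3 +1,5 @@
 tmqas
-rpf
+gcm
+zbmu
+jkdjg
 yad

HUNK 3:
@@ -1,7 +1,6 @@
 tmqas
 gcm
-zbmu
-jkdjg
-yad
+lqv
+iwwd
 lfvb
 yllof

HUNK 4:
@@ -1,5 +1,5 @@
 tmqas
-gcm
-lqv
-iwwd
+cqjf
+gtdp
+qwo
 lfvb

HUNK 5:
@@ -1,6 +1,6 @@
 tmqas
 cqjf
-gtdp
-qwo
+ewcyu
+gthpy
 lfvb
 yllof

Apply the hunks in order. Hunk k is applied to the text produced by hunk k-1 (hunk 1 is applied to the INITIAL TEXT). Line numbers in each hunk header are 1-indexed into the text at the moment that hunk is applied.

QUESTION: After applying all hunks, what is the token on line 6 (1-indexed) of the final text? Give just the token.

Answer: yllof

Derivation:
Hunk 1: at line 2 remove [ojd,zsp] add [yad] -> 5 lines: tmqas rpf yad lfvb yllof
Hunk 2: at line 1 remove [rpf] add [gcm,zbmu,jkdjg] -> 7 lines: tmqas gcm zbmu jkdjg yad lfvb yllof
Hunk 3: at line 1 remove [zbmu,jkdjg,yad] add [lqv,iwwd] -> 6 lines: tmqas gcm lqv iwwd lfvb yllof
Hunk 4: at line 1 remove [gcm,lqv,iwwd] add [cqjf,gtdp,qwo] -> 6 lines: tmqas cqjf gtdp qwo lfvb yllof
Hunk 5: at line 1 remove [gtdp,qwo] add [ewcyu,gthpy] -> 6 lines: tmqas cqjf ewcyu gthpy lfvb yllof
Final line 6: yllof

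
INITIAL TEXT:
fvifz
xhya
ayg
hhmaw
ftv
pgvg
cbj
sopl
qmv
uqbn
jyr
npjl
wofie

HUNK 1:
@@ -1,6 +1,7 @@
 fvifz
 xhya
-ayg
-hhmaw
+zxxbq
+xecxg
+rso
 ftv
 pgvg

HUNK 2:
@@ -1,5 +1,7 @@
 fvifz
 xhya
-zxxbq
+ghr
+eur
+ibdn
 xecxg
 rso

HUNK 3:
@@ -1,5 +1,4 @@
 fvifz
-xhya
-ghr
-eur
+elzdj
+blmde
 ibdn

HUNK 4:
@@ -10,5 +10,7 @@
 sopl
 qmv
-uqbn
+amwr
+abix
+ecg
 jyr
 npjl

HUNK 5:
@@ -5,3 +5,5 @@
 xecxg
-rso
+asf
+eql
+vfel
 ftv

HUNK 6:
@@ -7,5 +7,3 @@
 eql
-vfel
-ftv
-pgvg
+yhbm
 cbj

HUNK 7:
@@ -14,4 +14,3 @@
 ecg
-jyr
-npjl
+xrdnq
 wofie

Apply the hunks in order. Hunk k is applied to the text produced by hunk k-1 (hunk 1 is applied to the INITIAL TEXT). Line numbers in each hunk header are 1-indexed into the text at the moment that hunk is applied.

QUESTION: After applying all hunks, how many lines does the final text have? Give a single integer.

Answer: 16

Derivation:
Hunk 1: at line 1 remove [ayg,hhmaw] add [zxxbq,xecxg,rso] -> 14 lines: fvifz xhya zxxbq xecxg rso ftv pgvg cbj sopl qmv uqbn jyr npjl wofie
Hunk 2: at line 1 remove [zxxbq] add [ghr,eur,ibdn] -> 16 lines: fvifz xhya ghr eur ibdn xecxg rso ftv pgvg cbj sopl qmv uqbn jyr npjl wofie
Hunk 3: at line 1 remove [xhya,ghr,eur] add [elzdj,blmde] -> 15 lines: fvifz elzdj blmde ibdn xecxg rso ftv pgvg cbj sopl qmv uqbn jyr npjl wofie
Hunk 4: at line 10 remove [uqbn] add [amwr,abix,ecg] -> 17 lines: fvifz elzdj blmde ibdn xecxg rso ftv pgvg cbj sopl qmv amwr abix ecg jyr npjl wofie
Hunk 5: at line 5 remove [rso] add [asf,eql,vfel] -> 19 lines: fvifz elzdj blmde ibdn xecxg asf eql vfel ftv pgvg cbj sopl qmv amwr abix ecg jyr npjl wofie
Hunk 6: at line 7 remove [vfel,ftv,pgvg] add [yhbm] -> 17 lines: fvifz elzdj blmde ibdn xecxg asf eql yhbm cbj sopl qmv amwr abix ecg jyr npjl wofie
Hunk 7: at line 14 remove [jyr,npjl] add [xrdnq] -> 16 lines: fvifz elzdj blmde ibdn xecxg asf eql yhbm cbj sopl qmv amwr abix ecg xrdnq wofie
Final line count: 16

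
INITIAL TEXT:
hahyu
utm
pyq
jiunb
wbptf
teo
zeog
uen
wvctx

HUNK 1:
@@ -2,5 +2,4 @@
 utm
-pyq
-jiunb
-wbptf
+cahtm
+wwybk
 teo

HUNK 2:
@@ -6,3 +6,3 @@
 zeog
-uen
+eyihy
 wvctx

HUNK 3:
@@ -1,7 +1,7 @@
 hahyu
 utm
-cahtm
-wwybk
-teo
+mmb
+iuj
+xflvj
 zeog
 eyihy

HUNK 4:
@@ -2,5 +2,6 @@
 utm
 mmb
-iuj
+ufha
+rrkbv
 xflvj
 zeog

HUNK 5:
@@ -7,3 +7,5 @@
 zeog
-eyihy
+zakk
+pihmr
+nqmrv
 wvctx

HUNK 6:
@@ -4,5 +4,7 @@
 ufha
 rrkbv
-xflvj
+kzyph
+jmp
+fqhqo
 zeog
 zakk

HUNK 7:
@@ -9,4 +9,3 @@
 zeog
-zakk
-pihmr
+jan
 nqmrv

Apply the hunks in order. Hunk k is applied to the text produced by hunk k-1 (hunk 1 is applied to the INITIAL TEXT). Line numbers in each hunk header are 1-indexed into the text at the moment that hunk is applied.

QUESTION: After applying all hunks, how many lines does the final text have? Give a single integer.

Hunk 1: at line 2 remove [pyq,jiunb,wbptf] add [cahtm,wwybk] -> 8 lines: hahyu utm cahtm wwybk teo zeog uen wvctx
Hunk 2: at line 6 remove [uen] add [eyihy] -> 8 lines: hahyu utm cahtm wwybk teo zeog eyihy wvctx
Hunk 3: at line 1 remove [cahtm,wwybk,teo] add [mmb,iuj,xflvj] -> 8 lines: hahyu utm mmb iuj xflvj zeog eyihy wvctx
Hunk 4: at line 2 remove [iuj] add [ufha,rrkbv] -> 9 lines: hahyu utm mmb ufha rrkbv xflvj zeog eyihy wvctx
Hunk 5: at line 7 remove [eyihy] add [zakk,pihmr,nqmrv] -> 11 lines: hahyu utm mmb ufha rrkbv xflvj zeog zakk pihmr nqmrv wvctx
Hunk 6: at line 4 remove [xflvj] add [kzyph,jmp,fqhqo] -> 13 lines: hahyu utm mmb ufha rrkbv kzyph jmp fqhqo zeog zakk pihmr nqmrv wvctx
Hunk 7: at line 9 remove [zakk,pihmr] add [jan] -> 12 lines: hahyu utm mmb ufha rrkbv kzyph jmp fqhqo zeog jan nqmrv wvctx
Final line count: 12

Answer: 12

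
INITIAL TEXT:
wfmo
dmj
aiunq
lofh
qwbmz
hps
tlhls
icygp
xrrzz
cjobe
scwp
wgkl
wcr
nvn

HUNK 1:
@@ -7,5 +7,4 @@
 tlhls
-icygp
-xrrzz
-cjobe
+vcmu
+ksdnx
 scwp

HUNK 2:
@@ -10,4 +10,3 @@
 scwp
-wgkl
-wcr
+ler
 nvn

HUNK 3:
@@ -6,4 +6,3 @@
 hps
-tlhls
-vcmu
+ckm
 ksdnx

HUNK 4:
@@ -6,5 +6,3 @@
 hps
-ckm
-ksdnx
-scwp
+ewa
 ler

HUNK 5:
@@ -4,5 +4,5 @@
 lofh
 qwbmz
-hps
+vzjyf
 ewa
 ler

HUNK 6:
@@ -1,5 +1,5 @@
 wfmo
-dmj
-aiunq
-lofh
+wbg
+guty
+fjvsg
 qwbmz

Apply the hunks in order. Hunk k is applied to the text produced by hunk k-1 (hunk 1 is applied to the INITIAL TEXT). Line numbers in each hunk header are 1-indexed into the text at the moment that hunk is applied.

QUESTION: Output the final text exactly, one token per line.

Hunk 1: at line 7 remove [icygp,xrrzz,cjobe] add [vcmu,ksdnx] -> 13 lines: wfmo dmj aiunq lofh qwbmz hps tlhls vcmu ksdnx scwp wgkl wcr nvn
Hunk 2: at line 10 remove [wgkl,wcr] add [ler] -> 12 lines: wfmo dmj aiunq lofh qwbmz hps tlhls vcmu ksdnx scwp ler nvn
Hunk 3: at line 6 remove [tlhls,vcmu] add [ckm] -> 11 lines: wfmo dmj aiunq lofh qwbmz hps ckm ksdnx scwp ler nvn
Hunk 4: at line 6 remove [ckm,ksdnx,scwp] add [ewa] -> 9 lines: wfmo dmj aiunq lofh qwbmz hps ewa ler nvn
Hunk 5: at line 4 remove [hps] add [vzjyf] -> 9 lines: wfmo dmj aiunq lofh qwbmz vzjyf ewa ler nvn
Hunk 6: at line 1 remove [dmj,aiunq,lofh] add [wbg,guty,fjvsg] -> 9 lines: wfmo wbg guty fjvsg qwbmz vzjyf ewa ler nvn

Answer: wfmo
wbg
guty
fjvsg
qwbmz
vzjyf
ewa
ler
nvn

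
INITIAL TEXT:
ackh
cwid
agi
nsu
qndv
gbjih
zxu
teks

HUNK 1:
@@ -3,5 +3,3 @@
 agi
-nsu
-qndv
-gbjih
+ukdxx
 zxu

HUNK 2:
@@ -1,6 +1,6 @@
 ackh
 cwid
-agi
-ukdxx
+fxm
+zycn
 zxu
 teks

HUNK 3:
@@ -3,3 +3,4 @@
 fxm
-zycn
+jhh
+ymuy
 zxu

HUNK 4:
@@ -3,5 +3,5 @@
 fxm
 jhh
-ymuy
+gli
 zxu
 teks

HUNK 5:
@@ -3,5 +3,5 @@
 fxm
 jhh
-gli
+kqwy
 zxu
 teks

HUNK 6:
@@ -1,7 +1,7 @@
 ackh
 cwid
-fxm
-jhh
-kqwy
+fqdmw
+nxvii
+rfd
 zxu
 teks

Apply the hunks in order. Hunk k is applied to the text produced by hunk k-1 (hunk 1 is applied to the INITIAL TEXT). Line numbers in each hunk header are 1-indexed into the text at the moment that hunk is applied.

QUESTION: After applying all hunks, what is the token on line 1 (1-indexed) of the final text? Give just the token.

Hunk 1: at line 3 remove [nsu,qndv,gbjih] add [ukdxx] -> 6 lines: ackh cwid agi ukdxx zxu teks
Hunk 2: at line 1 remove [agi,ukdxx] add [fxm,zycn] -> 6 lines: ackh cwid fxm zycn zxu teks
Hunk 3: at line 3 remove [zycn] add [jhh,ymuy] -> 7 lines: ackh cwid fxm jhh ymuy zxu teks
Hunk 4: at line 3 remove [ymuy] add [gli] -> 7 lines: ackh cwid fxm jhh gli zxu teks
Hunk 5: at line 3 remove [gli] add [kqwy] -> 7 lines: ackh cwid fxm jhh kqwy zxu teks
Hunk 6: at line 1 remove [fxm,jhh,kqwy] add [fqdmw,nxvii,rfd] -> 7 lines: ackh cwid fqdmw nxvii rfd zxu teks
Final line 1: ackh

Answer: ackh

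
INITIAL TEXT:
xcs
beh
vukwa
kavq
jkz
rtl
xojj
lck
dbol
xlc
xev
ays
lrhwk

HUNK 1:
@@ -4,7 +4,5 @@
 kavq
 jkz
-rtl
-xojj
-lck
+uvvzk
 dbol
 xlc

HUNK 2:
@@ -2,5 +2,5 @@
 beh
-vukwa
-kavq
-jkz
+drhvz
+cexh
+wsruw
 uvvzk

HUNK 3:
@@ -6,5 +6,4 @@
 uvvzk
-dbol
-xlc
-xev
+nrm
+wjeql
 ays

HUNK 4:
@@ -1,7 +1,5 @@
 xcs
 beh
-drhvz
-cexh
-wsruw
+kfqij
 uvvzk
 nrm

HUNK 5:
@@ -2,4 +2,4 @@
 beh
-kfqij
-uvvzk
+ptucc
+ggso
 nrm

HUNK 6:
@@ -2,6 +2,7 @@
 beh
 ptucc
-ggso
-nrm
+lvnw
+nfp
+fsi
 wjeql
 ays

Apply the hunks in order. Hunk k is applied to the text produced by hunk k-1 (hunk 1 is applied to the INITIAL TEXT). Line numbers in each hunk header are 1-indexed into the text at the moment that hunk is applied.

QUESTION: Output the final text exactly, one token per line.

Answer: xcs
beh
ptucc
lvnw
nfp
fsi
wjeql
ays
lrhwk

Derivation:
Hunk 1: at line 4 remove [rtl,xojj,lck] add [uvvzk] -> 11 lines: xcs beh vukwa kavq jkz uvvzk dbol xlc xev ays lrhwk
Hunk 2: at line 2 remove [vukwa,kavq,jkz] add [drhvz,cexh,wsruw] -> 11 lines: xcs beh drhvz cexh wsruw uvvzk dbol xlc xev ays lrhwk
Hunk 3: at line 6 remove [dbol,xlc,xev] add [nrm,wjeql] -> 10 lines: xcs beh drhvz cexh wsruw uvvzk nrm wjeql ays lrhwk
Hunk 4: at line 1 remove [drhvz,cexh,wsruw] add [kfqij] -> 8 lines: xcs beh kfqij uvvzk nrm wjeql ays lrhwk
Hunk 5: at line 2 remove [kfqij,uvvzk] add [ptucc,ggso] -> 8 lines: xcs beh ptucc ggso nrm wjeql ays lrhwk
Hunk 6: at line 2 remove [ggso,nrm] add [lvnw,nfp,fsi] -> 9 lines: xcs beh ptucc lvnw nfp fsi wjeql ays lrhwk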